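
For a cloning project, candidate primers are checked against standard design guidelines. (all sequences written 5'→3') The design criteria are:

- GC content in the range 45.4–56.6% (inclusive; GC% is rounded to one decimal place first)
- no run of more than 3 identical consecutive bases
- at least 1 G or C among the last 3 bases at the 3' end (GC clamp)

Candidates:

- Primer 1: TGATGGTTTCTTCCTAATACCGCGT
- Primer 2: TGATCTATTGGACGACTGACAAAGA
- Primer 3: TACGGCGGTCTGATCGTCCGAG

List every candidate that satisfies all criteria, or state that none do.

Primer 1 (25 nt, A=4 T=10 G=5 C=6): GC 11/25 = 44.0%, outside 45.4–56.6% ✗; longest run = 3 ✓; 3' end CGT has 2 G/C ✓ — fails.
Primer 2 (25 nt, A=9 T=6 G=6 C=4): GC 10/25 = 40.0%, outside 45.4–56.6% ✗; longest run = 3 ✓; 3' end AGA has 1 G/C ✓ — fails.
Primer 3 (22 nt, A=3 T=5 G=8 C=6): GC 14/22 = 63.6%, outside 45.4–56.6% ✗; longest run = 2 ✓; 3' end GAG has 2 G/C ✓ — fails.

None of the candidates satisfy all criteria.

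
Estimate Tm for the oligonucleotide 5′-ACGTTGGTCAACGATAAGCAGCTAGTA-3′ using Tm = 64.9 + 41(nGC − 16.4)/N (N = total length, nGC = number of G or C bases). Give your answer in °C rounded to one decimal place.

58.2°C

Base counts: A=9, T=6, G=7, C=5; G+C = 12, N = 27.
Tm = 64.9 + 41·(12 − 16.4)/27 = 64.9 + -180.40/27 = 58.2°C.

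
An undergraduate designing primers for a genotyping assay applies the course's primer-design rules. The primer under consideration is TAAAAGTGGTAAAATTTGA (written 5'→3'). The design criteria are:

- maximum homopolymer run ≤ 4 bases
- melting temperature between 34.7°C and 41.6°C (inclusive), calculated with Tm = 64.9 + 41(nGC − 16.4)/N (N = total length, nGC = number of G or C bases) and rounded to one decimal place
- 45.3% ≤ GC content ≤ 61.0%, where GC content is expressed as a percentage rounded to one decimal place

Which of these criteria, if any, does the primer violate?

Fails: GC content.

Base counts: A=9, T=6, G=4, C=0 (length 19).
homopolymer run: longest run = 4 ✓
Tm: Tm = 64.9 + 41·(4 − 16.4)/19 = 38.1°C ✓
GC content: GC 4/19 = 21.1%, outside 45.3–61.0% ✗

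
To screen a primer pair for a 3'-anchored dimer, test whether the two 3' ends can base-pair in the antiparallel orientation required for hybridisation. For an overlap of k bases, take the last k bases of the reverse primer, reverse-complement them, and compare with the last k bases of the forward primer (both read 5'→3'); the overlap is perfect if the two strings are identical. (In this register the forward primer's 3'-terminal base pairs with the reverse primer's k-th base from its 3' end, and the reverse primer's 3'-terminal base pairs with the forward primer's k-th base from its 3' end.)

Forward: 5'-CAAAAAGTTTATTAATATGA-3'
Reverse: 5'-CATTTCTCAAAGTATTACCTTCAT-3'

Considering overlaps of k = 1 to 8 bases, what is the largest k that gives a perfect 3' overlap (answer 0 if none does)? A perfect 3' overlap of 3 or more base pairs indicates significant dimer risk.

Longest perfect overlap: 4 complementary base pairs; significant dimer risk (threshold 3).

Last 8 bases (5'→3') — forward …TAATATGA, reverse …ACCTTCAT.
Reverse complement of the reverse primer's last 8 bases: ATGAAGGT; its first k bases are the reverse complement of the reverse primer's last k bases, so a perfect k-base overlap needs the forward primer's last k bases to equal them.
Comparing (forward last k vs required): k=1: A vs A ✓; k=2: GA vs AT ✗; k=3: TGA vs ATG ✗; k=4: ATGA vs ATGA ✓; k=5: TATGA vs ATGAA ✗; k=6: ATATGA vs ATGAAG ✗; k=7: AATATGA vs ATGAAGG ✗; k=8: TAATATGA vs ATGAAGGT ✗.
Perfect overlaps at k = 1, 4; the largest is 4.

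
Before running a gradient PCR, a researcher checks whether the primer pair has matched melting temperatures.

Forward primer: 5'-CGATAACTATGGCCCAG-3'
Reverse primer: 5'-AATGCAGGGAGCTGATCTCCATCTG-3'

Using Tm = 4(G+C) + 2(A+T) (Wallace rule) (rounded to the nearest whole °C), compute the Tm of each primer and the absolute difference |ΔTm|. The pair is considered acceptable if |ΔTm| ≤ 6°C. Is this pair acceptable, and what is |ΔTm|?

Forward: A=5 T=3 G=4 C=5 → Tm = 2·8 + 4·9 = 52°C.
Reverse: A=6 T=6 G=7 C=6 → Tm = 2·12 + 4·13 = 76°C.
|ΔTm| = |52 − 76| = 24°C, > 6°C.

|ΔTm| = 24°C; the pair is not acceptable.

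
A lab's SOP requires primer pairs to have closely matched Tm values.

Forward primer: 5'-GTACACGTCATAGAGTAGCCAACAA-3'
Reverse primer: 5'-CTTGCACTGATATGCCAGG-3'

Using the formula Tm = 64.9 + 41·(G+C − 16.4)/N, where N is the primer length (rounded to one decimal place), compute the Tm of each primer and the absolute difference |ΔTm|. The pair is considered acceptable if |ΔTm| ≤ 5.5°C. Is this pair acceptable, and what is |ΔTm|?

Forward: G+C = 11, N = 25 → Tm = 64.9 + 41·(11 − 16.4)/25 = 56.0°C.
Reverse: G+C = 10, N = 19 → Tm = 64.9 + 41·(10 − 16.4)/19 = 51.1°C.
|ΔTm| = |56.0 − 51.1| = 4.9°C, ≤ 5.5°C.

|ΔTm| = 4.9°C; the pair is acceptable.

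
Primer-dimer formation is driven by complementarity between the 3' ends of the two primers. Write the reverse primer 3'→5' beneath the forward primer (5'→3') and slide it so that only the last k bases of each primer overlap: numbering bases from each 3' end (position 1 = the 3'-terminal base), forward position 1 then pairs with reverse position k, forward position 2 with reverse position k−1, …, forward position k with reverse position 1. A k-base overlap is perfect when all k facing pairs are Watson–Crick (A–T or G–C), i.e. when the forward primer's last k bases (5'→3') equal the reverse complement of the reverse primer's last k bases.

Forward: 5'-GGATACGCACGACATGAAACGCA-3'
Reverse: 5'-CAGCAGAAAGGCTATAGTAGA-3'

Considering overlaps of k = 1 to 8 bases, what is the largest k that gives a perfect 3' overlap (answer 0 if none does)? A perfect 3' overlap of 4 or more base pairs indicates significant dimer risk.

Longest perfect overlap: 0 complementary base pairs; below the dimer-risk threshold (threshold 4).

Last 8 bases (5'→3') — forward …GAAACGCA, reverse …ATAGTAGA.
Reverse complement of the reverse primer's last 8 bases: TCTACTAT; its first k bases are the reverse complement of the reverse primer's last k bases, so a perfect k-base overlap needs the forward primer's last k bases to equal them.
Comparing (forward last k vs required): k=1: A vs T ✗; k=2: CA vs TC ✗; k=3: GCA vs TCT ✗; k=4: CGCA vs TCTA ✗; k=5: ACGCA vs TCTAC ✗; k=6: AACGCA vs TCTACT ✗; k=7: AAACGCA vs TCTACTA ✗; k=8: GAAACGCA vs TCTACTAT ✗.
No overlap length from 1 to 8 is perfect, so the longest perfect 3' overlap is 0.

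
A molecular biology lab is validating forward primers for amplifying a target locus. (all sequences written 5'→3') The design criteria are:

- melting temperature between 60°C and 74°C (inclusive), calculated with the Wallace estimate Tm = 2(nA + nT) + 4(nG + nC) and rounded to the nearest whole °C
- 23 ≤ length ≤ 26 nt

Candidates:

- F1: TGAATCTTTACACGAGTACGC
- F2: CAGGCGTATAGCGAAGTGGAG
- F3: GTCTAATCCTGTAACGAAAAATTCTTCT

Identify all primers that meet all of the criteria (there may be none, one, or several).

None of the candidates satisfy all criteria.

F1 (21 nt, A=6 T=6 G=4 C=5): Tm = 2·12 + 4·9 = 60°C ✓; length 21, outside 23–26 ✗ — fails.
F2 (21 nt, A=6 T=3 G=9 C=3): Tm = 2·9 + 4·12 = 66°C ✓; length 21, outside 23–26 ✗ — fails.
F3 (28 nt, A=9 T=10 G=3 C=6): Tm = 2·19 + 4·9 = 74°C ✓; length 28, outside 23–26 ✗ — fails.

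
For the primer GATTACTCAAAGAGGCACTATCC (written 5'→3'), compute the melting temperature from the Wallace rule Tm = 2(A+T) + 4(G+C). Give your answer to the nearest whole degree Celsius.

Base counts: A=8, T=5, G=4, C=6 (length 23).
Tm = 2·(8+5) + 4·(4+6) = 2·13 + 4·10 = 26 + 40 = 66°C.

66°C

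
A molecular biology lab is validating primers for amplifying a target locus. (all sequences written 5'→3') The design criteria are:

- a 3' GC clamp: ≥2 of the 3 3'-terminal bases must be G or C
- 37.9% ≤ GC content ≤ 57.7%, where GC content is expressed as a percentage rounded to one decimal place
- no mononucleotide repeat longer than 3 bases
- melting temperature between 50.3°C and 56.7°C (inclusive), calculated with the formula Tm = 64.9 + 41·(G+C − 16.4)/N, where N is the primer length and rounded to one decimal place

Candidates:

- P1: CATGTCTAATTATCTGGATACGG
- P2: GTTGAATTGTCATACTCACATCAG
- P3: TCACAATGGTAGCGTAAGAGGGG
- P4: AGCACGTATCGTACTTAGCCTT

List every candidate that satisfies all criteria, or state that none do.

P1 only.

P1 (23 nt, A=6 T=8 G=5 C=4): 3' end CGG has 3 G/C ✓; GC 9/23 = 39.1% ✓; longest run = 2 ✓; Tm = 64.9 + 41·(9 − 16.4)/23 = 51.7°C ✓ — passes.
P2 (24 nt, A=7 T=8 G=4 C=5): 3' end CAG has 2 G/C ✓; GC 9/24 = 37.5%, outside 37.9–57.7% ✗; longest run = 2 ✓; Tm = 64.9 + 41·(9 − 16.4)/24 = 52.3°C ✓ — fails.
P3 (23 nt, A=7 T=4 G=9 C=3): 3' end GGG has 3 G/C ✓; GC 12/23 = 52.2% ✓; longest run = 4, exceeds 3 ✗; Tm = 64.9 + 41·(12 − 16.4)/23 = 57.1°C, outside 50.3–56.7°C ✗ — fails.
P4 (22 nt, A=5 T=7 G=4 C=6): 3' end CTT has 1 G/C, need ≥2 ✗; GC 10/22 = 45.5% ✓; longest run = 2 ✓; Tm = 64.9 + 41·(10 − 16.4)/22 = 53.0°C ✓ — fails.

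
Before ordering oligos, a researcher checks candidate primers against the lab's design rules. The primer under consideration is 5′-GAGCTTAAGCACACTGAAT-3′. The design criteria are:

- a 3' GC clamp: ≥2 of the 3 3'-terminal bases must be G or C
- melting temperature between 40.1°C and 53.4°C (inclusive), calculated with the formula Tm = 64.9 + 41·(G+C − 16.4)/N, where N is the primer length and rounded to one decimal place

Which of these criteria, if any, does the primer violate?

Fails: GC clamp.

Base counts: A=7, T=4, G=4, C=4 (length 19).
GC clamp: 3' end AAT has 0 G/C, need ≥2 ✗
Tm: Tm = 64.9 + 41·(8 − 16.4)/19 = 46.8°C ✓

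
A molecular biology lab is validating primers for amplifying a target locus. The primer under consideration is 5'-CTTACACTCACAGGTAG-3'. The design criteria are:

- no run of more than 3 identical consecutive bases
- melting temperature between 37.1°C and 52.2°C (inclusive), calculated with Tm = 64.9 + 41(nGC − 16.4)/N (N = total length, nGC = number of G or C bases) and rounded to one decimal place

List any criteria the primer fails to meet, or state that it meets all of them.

Meets all criteria.

Base counts: A=5, T=4, G=3, C=5 (length 17).
homopolymer run: longest run = 2 ✓
Tm: Tm = 64.9 + 41·(8 − 16.4)/17 = 44.6°C ✓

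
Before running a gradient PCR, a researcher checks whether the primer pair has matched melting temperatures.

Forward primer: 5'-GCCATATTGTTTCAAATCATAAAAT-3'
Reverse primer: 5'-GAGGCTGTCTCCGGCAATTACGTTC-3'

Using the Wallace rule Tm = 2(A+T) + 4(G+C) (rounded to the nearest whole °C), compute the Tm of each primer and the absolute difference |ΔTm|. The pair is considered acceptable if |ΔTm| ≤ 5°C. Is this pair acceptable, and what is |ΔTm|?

Forward: A=10 T=9 G=2 C=4 → Tm = 2·19 + 4·6 = 62°C.
Reverse: A=4 T=7 G=7 C=7 → Tm = 2·11 + 4·14 = 78°C.
|ΔTm| = |62 − 78| = 16°C, > 5°C.

|ΔTm| = 16°C; the pair is not acceptable.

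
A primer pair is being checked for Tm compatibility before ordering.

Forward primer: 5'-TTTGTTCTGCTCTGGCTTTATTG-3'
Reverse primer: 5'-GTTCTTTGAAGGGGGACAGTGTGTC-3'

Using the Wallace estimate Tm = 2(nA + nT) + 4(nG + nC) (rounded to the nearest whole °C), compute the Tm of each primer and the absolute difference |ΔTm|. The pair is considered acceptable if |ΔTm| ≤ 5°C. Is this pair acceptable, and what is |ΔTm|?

Forward: A=1 T=13 G=5 C=4 → Tm = 2·14 + 4·9 = 64°C.
Reverse: A=4 T=8 G=10 C=3 → Tm = 2·12 + 4·13 = 76°C.
|ΔTm| = |64 − 76| = 12°C, > 5°C.

|ΔTm| = 12°C; the pair is not acceptable.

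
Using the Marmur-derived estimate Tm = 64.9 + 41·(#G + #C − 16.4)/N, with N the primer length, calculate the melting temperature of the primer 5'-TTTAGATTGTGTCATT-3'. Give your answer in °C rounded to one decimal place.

Base counts: A=3, T=9, G=3, C=1; G+C = 4, N = 16.
Tm = 64.9 + 41·(4 − 16.4)/16 = 64.9 + -508.40/16 = 33.1°C.

33.1°C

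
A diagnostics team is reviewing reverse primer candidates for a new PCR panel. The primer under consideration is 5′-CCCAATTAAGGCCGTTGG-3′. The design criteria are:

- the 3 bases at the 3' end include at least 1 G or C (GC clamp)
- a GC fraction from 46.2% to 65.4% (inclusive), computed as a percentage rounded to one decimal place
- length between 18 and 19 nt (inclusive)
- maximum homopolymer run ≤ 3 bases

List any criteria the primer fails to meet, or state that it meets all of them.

Meets all criteria.

Base counts: A=4, T=4, G=5, C=5 (length 18).
GC clamp: 3' end TGG has 2 G/C ✓
GC content: GC 10/18 = 55.6% ✓
length: length 18 ✓
homopolymer run: longest run = 3 ✓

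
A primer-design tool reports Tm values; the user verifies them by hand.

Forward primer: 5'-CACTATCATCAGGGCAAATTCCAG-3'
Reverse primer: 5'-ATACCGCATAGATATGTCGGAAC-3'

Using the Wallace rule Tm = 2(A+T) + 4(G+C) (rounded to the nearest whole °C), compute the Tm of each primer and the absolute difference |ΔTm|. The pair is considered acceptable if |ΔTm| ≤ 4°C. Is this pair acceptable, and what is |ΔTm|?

|ΔTm| = 4°C; the pair is acceptable.

Forward: A=8 T=5 G=4 C=7 → Tm = 2·13 + 4·11 = 70°C.
Reverse: A=8 T=5 G=5 C=5 → Tm = 2·13 + 4·10 = 66°C.
|ΔTm| = |70 − 66| = 4°C, ≤ 4°C.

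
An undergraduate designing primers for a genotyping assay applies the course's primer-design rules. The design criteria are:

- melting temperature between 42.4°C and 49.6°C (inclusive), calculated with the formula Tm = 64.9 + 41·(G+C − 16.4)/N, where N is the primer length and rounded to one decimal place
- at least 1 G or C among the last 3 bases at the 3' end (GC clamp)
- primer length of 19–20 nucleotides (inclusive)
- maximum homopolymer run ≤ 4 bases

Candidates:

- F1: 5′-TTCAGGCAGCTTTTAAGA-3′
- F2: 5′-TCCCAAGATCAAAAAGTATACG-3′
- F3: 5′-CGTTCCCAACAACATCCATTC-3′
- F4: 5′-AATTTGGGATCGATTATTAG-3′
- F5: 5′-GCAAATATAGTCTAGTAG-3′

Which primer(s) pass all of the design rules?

F1 (18 nt, A=5 T=6 G=4 C=3): Tm = 64.9 + 41·(7 − 16.4)/18 = 43.5°C ✓; 3' end AGA has 1 G/C ✓; length 18, outside 19–20 ✗; longest run = 4 ✓ — fails.
F2 (22 nt, A=10 T=4 G=3 C=5): Tm = 64.9 + 41·(8 − 16.4)/22 = 49.2°C ✓; 3' end ACG has 2 G/C ✓; length 22, outside 19–20 ✗; longest run = 5, exceeds 4 ✗ — fails.
F3 (21 nt, A=6 T=5 G=1 C=9): Tm = 64.9 + 41·(10 − 16.4)/21 = 52.4°C, outside 42.4–49.6°C ✗; 3' end TTC has 1 G/C ✓; length 21, outside 19–20 ✗; longest run = 3 ✓ — fails.
F4 (20 nt, A=6 T=8 G=5 C=1): Tm = 64.9 + 41·(6 − 16.4)/20 = 43.6°C ✓; 3' end TAG has 1 G/C ✓; length 20 ✓; longest run = 3 ✓ — passes.
F5 (18 nt, A=7 T=5 G=4 C=2): Tm = 64.9 + 41·(6 − 16.4)/18 = 41.2°C, outside 42.4–49.6°C ✗; 3' end TAG has 1 G/C ✓; length 18, outside 19–20 ✗; longest run = 3 ✓ — fails.

F4 only.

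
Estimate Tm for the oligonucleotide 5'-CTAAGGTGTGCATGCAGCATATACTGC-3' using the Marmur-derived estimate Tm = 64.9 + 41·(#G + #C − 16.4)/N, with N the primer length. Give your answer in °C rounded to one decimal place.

Base counts: A=7, T=7, G=7, C=6; G+C = 13, N = 27.
Tm = 64.9 + 41·(13 − 16.4)/27 = 64.9 + -139.40/27 = 59.7°C.

59.7°C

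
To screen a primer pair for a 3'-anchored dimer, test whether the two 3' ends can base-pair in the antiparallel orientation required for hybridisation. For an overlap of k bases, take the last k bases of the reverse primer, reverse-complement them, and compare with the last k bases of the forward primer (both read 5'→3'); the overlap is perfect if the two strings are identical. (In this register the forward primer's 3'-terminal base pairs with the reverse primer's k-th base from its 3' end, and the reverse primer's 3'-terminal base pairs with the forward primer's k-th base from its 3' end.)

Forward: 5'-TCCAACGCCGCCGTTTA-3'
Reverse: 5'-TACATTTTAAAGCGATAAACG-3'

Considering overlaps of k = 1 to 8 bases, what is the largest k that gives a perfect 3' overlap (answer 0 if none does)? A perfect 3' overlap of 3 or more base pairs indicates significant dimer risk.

Last 8 bases (5'→3') — forward …GCCGTTTA, reverse …GATAAACG.
Reverse complement of the reverse primer's last 8 bases: CGTTTATC; its first k bases are the reverse complement of the reverse primer's last k bases, so a perfect k-base overlap needs the forward primer's last k bases to equal them.
Comparing (forward last k vs required): k=1: A vs C ✗; k=2: TA vs CG ✗; k=3: TTA vs CGT ✗; k=4: TTTA vs CGTT ✗; k=5: GTTTA vs CGTTT ✗; k=6: CGTTTA vs CGTTTA ✓; k=7: CCGTTTA vs CGTTTAT ✗; k=8: GCCGTTTA vs CGTTTATC ✗.
Only k = 6 is perfect, so the longest perfect 3' overlap is 6.

Longest perfect overlap: 6 complementary base pairs; significant dimer risk (threshold 3).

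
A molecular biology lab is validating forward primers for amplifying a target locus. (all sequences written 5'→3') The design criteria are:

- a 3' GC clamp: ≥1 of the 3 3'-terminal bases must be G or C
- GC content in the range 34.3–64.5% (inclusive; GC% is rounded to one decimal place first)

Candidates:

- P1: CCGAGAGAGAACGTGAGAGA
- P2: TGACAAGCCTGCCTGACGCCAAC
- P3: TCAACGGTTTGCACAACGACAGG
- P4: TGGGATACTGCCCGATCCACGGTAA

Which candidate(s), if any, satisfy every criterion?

P1 (20 nt, A=8 T=1 G=8 C=3): 3' end AGA has 1 G/C ✓; GC 11/20 = 55.0% ✓ — passes.
P2 (23 nt, A=6 T=3 G=5 C=9): 3' end AAC has 1 G/C ✓; GC 14/23 = 60.9% ✓ — passes.
P3 (23 nt, A=7 T=4 G=6 C=6): 3' end AGG has 2 G/C ✓; GC 12/23 = 52.2% ✓ — passes.
P4 (25 nt, A=6 T=5 G=7 C=7): 3' end TAA has 0 G/C, need ≥1 ✗; GC 14/25 = 56.0% ✓ — fails.

P1, P2 and P3.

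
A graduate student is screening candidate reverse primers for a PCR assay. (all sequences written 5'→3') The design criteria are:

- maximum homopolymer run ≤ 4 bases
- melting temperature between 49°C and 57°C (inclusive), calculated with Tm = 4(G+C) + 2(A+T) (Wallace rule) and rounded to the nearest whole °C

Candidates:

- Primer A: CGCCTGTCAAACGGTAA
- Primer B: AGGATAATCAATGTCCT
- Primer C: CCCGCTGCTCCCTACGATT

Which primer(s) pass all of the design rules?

Primer A (17 nt, A=5 T=3 G=4 C=5): longest run = 3 ✓; Tm = 2·8 + 4·9 = 52°C ✓ — passes.
Primer B (17 nt, A=6 T=5 G=3 C=3): longest run = 2 ✓; Tm = 2·11 + 4·6 = 46°C, outside 49–57°C ✗ — fails.
Primer C (19 nt, A=2 T=5 G=3 C=9): longest run = 3 ✓; Tm = 2·7 + 4·12 = 62°C, outside 49–57°C ✗ — fails.

Primer A only.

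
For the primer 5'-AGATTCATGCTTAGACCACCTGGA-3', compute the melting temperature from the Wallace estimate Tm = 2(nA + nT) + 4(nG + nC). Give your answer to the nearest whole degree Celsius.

Base counts: A=7, T=6, G=5, C=6 (length 24).
Tm = 2·(7+6) + 4·(5+6) = 2·13 + 4·11 = 26 + 44 = 70°C.

70°C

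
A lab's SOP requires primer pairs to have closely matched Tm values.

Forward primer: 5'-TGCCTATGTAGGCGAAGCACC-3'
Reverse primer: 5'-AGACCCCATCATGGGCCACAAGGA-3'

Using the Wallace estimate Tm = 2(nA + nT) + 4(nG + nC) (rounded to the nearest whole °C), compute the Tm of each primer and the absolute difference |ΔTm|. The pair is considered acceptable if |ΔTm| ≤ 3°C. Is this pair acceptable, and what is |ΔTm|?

|ΔTm| = 10°C; the pair is not acceptable.

Forward: A=5 T=4 G=6 C=6 → Tm = 2·9 + 4·12 = 66°C.
Reverse: A=8 T=2 G=6 C=8 → Tm = 2·10 + 4·14 = 76°C.
|ΔTm| = |66 − 76| = 10°C, > 3°C.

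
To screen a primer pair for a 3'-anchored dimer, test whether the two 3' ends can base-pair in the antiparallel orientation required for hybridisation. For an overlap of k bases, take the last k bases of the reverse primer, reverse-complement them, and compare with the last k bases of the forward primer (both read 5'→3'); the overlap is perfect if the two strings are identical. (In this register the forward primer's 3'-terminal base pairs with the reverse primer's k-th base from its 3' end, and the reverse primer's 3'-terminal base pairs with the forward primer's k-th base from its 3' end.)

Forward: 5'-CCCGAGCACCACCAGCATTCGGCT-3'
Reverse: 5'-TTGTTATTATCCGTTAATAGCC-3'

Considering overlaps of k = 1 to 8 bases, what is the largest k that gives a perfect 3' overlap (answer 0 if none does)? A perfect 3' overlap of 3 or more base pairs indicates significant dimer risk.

Last 8 bases (5'→3') — forward …ATTCGGCT, reverse …TAATAGCC.
Reverse complement of the reverse primer's last 8 bases: GGCTATTA; its first k bases are the reverse complement of the reverse primer's last k bases, so a perfect k-base overlap needs the forward primer's last k bases to equal them.
Comparing (forward last k vs required): k=1: T vs G ✗; k=2: CT vs GG ✗; k=3: GCT vs GGC ✗; k=4: GGCT vs GGCT ✓; k=5: CGGCT vs GGCTA ✗; k=6: TCGGCT vs GGCTAT ✗; k=7: TTCGGCT vs GGCTATT ✗; k=8: ATTCGGCT vs GGCTATTA ✗.
Only k = 4 is perfect, so the longest perfect 3' overlap is 4.

Longest perfect overlap: 4 complementary base pairs; significant dimer risk (threshold 3).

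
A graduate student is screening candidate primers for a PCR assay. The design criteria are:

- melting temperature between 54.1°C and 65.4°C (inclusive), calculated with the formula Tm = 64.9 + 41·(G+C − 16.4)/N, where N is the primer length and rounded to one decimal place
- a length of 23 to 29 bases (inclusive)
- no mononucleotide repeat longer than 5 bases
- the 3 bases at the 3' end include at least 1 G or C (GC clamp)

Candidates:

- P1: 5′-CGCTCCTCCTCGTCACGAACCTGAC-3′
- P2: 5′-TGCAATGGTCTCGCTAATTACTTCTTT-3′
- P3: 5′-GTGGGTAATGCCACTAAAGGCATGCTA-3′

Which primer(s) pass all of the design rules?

P1 and P3.

P1 (25 nt, A=4 T=5 G=4 C=12): Tm = 64.9 + 41·(16 − 16.4)/25 = 64.2°C ✓; length 25 ✓; longest run = 2 ✓; 3' end GAC has 2 G/C ✓ — passes.
P2 (27 nt, A=5 T=12 G=4 C=6): Tm = 64.9 + 41·(10 − 16.4)/27 = 55.2°C ✓; length 27 ✓; longest run = 3 ✓; 3' end TTT has 0 G/C, need ≥1 ✗ — fails.
P3 (27 nt, A=8 T=6 G=8 C=5): Tm = 64.9 + 41·(13 − 16.4)/27 = 59.7°C ✓; length 27 ✓; longest run = 3 ✓; 3' end CTA has 1 G/C ✓ — passes.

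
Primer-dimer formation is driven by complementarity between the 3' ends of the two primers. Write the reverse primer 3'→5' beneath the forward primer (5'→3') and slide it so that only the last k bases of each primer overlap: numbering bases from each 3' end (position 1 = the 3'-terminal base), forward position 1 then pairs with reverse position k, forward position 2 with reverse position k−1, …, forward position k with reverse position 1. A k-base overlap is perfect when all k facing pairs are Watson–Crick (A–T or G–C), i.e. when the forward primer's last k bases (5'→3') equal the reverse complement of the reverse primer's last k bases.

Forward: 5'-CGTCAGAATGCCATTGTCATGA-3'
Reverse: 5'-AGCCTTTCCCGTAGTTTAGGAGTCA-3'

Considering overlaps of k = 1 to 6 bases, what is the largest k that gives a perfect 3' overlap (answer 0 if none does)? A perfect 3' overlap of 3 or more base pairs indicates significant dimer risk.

Last 6 bases (5'→3') — forward …TCATGA, reverse …GAGTCA.
Reverse complement of the reverse primer's last 6 bases: TGACTC; its first k bases are the reverse complement of the reverse primer's last k bases, so a perfect k-base overlap needs the forward primer's last k bases to equal them.
Comparing (forward last k vs required): k=1: A vs T ✗; k=2: GA vs TG ✗; k=3: TGA vs TGA ✓; k=4: ATGA vs TGAC ✗; k=5: CATGA vs TGACT ✗; k=6: TCATGA vs TGACTC ✗.
Only k = 3 is perfect, so the longest perfect 3' overlap is 3.

Longest perfect overlap: 3 complementary base pairs; significant dimer risk (threshold 3).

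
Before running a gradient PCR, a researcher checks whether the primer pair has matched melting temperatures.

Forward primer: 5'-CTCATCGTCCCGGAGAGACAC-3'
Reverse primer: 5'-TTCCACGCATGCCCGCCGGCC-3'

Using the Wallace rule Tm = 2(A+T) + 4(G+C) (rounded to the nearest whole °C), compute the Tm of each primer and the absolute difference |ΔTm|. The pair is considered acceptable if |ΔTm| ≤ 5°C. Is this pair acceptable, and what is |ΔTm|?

Forward: A=5 T=3 G=5 C=8 → Tm = 2·8 + 4·13 = 68°C.
Reverse: A=2 T=3 G=5 C=11 → Tm = 2·5 + 4·16 = 74°C.
|ΔTm| = |68 − 74| = 6°C, > 5°C.

|ΔTm| = 6°C; the pair is not acceptable.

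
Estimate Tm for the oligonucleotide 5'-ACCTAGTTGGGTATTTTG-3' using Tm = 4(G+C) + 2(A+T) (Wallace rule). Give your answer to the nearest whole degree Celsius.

50°C

Base counts: A=3, T=8, G=5, C=2 (length 18).
Tm = 2·(3+8) + 4·(5+2) = 2·11 + 4·7 = 22 + 28 = 50°C.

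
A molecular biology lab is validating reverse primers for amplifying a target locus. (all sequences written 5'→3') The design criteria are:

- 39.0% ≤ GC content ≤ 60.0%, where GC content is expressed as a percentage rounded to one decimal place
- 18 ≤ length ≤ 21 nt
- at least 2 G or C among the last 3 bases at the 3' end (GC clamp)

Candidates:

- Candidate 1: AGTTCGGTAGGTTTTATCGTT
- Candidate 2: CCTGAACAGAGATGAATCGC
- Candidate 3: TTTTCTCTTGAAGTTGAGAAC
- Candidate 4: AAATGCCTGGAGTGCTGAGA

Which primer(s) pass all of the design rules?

Candidate 1 (21 nt, A=3 T=10 G=6 C=2): GC 8/21 = 38.1%, outside 39.0–60.0% ✗; length 21 ✓; 3' end GTT has 1 G/C, need ≥2 ✗ — fails.
Candidate 2 (20 nt, A=7 T=3 G=5 C=5): GC 10/20 = 50.0% ✓; length 20 ✓; 3' end CGC has 3 G/C ✓ — passes.
Candidate 3 (21 nt, A=5 T=9 G=4 C=3): GC 7/21 = 33.3%, outside 39.0–60.0% ✗; length 21 ✓; 3' end AAC has 1 G/C, need ≥2 ✗ — fails.
Candidate 4 (20 nt, A=6 T=4 G=7 C=3): GC 10/20 = 50.0% ✓; length 20 ✓; 3' end AGA has 1 G/C, need ≥2 ✗ — fails.

Candidate 2 only.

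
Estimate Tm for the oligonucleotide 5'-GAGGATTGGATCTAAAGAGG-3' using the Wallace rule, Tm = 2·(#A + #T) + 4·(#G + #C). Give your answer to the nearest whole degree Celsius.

Base counts: A=7, T=4, G=8, C=1 (length 20).
Tm = 2·(7+4) + 4·(8+1) = 2·11 + 4·9 = 22 + 36 = 58°C.

58°C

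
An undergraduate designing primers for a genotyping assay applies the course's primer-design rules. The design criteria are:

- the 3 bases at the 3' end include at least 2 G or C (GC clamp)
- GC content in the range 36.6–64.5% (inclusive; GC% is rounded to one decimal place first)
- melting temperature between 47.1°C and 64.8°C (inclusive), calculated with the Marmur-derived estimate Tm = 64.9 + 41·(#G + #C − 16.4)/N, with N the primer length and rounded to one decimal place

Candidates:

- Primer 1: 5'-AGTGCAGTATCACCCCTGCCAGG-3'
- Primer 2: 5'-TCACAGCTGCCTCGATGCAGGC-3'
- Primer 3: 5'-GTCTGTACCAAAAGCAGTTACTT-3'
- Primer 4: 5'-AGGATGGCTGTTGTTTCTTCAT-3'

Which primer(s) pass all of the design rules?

Primer 1 and Primer 2.

Primer 1 (23 nt, A=5 T=4 G=6 C=8): 3' end AGG has 2 G/C ✓; GC 14/23 = 60.9% ✓; Tm = 64.9 + 41·(14 − 16.4)/23 = 60.6°C ✓ — passes.
Primer 2 (22 nt, A=4 T=4 G=6 C=8): 3' end GGC has 3 G/C ✓; GC 14/22 = 63.6% ✓; Tm = 64.9 + 41·(14 − 16.4)/22 = 60.4°C ✓ — passes.
Primer 3 (23 nt, A=7 T=7 G=4 C=5): 3' end CTT has 1 G/C, need ≥2 ✗; GC 9/23 = 39.1% ✓; Tm = 64.9 + 41·(9 − 16.4)/23 = 51.7°C ✓ — fails.
Primer 4 (22 nt, A=3 T=10 G=6 C=3): 3' end CAT has 1 G/C, need ≥2 ✗; GC 9/22 = 40.9% ✓; Tm = 64.9 + 41·(9 − 16.4)/22 = 51.1°C ✓ — fails.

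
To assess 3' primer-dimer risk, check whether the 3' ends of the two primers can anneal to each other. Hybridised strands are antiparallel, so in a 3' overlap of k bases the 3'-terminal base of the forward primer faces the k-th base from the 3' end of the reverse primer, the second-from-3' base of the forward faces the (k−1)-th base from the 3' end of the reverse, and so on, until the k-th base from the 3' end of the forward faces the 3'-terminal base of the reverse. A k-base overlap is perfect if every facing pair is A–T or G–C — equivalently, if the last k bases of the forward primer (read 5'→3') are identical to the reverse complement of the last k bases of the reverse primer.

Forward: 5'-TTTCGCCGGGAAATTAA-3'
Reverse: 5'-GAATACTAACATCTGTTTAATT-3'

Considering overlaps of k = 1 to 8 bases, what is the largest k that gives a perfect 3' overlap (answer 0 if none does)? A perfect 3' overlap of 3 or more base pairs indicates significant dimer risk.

Longest perfect overlap: 6 complementary base pairs; significant dimer risk (threshold 3).

Last 8 bases (5'→3') — forward …GAAATTAA, reverse …GTTTAATT.
Reverse complement of the reverse primer's last 8 bases: AATTAAAC; its first k bases are the reverse complement of the reverse primer's last k bases, so a perfect k-base overlap needs the forward primer's last k bases to equal them.
Comparing (forward last k vs required): k=1: A vs A ✓; k=2: AA vs AA ✓; k=3: TAA vs AAT ✗; k=4: TTAA vs AATT ✗; k=5: ATTAA vs AATTA ✗; k=6: AATTAA vs AATTAA ✓; k=7: AAATTAA vs AATTAAA ✗; k=8: GAAATTAA vs AATTAAAC ✗.
Perfect overlaps at k = 1, 2, 6; the largest is 6.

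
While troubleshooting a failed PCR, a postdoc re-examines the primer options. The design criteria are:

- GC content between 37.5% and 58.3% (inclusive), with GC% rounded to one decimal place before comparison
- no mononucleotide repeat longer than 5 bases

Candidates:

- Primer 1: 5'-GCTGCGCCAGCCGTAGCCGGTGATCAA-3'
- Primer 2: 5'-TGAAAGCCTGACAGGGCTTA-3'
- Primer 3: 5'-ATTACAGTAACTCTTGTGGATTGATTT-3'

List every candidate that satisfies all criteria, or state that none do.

Primer 2 only.

Primer 1 (27 nt, A=5 T=4 G=9 C=9): GC 18/27 = 66.7%, outside 37.5–58.3% ✗; longest run = 2 ✓ — fails.
Primer 2 (20 nt, A=6 T=4 G=6 C=4): GC 10/20 = 50.0% ✓; longest run = 3 ✓ — passes.
Primer 3 (27 nt, A=7 T=12 G=5 C=3): GC 8/27 = 29.6%, outside 37.5–58.3% ✗; longest run = 3 ✓ — fails.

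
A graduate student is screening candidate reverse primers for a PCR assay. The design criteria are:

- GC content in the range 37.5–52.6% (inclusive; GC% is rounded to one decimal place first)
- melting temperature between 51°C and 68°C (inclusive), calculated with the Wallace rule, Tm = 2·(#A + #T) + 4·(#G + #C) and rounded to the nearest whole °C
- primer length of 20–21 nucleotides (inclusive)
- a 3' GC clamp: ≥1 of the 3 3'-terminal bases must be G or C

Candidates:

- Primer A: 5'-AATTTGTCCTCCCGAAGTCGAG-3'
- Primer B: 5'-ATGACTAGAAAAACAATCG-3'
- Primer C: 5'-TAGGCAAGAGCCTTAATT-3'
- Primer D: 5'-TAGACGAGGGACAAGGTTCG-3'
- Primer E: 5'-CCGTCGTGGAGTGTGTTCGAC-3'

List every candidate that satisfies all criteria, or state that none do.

None of the candidates satisfy all criteria.

Primer A (22 nt, A=5 T=6 G=5 C=6): GC 11/22 = 50.0% ✓; Tm = 2·11 + 4·11 = 66°C ✓; length 22, outside 20–21 ✗; 3' end GAG has 2 G/C ✓ — fails.
Primer B (19 nt, A=10 T=3 G=3 C=3): GC 6/19 = 31.6%, outside 37.5–52.6% ✗; Tm = 2·13 + 4·6 = 50°C, outside 51–68°C ✗; length 19, outside 20–21 ✗; 3' end TCG has 2 G/C ✓ — fails.
Primer C (18 nt, A=6 T=5 G=4 C=3): GC 7/18 = 38.9% ✓; Tm = 2·11 + 4·7 = 50°C, outside 51–68°C ✗; length 18, outside 20–21 ✗; 3' end ATT has 0 G/C, need ≥1 ✗ — fails.
Primer D (20 nt, A=6 T=3 G=8 C=3): GC 11/20 = 55.0%, outside 37.5–52.6% ✗; Tm = 2·9 + 4·11 = 62°C ✓; length 20 ✓; 3' end TCG has 2 G/C ✓ — fails.
Primer E (21 nt, A=2 T=6 G=8 C=5): GC 13/21 = 61.9%, outside 37.5–52.6% ✗; Tm = 2·8 + 4·13 = 68°C ✓; length 21 ✓; 3' end GAC has 2 G/C ✓ — fails.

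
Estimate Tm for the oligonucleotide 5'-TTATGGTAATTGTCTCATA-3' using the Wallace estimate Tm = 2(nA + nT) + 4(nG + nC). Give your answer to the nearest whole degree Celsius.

48°C

Base counts: A=5, T=9, G=3, C=2 (length 19).
Tm = 2·(5+9) + 4·(3+2) = 2·14 + 4·5 = 28 + 20 = 48°C.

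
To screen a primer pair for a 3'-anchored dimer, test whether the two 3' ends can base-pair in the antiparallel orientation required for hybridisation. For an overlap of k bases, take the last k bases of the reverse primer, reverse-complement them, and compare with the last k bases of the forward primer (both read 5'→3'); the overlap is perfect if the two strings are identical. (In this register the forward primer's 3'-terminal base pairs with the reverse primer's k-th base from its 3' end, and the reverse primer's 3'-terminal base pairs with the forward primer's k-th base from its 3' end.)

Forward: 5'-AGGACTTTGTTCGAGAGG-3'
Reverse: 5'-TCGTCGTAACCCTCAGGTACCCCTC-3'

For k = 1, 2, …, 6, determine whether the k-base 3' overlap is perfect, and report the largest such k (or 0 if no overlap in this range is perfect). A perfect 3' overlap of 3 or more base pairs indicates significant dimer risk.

Longest perfect overlap: 4 complementary base pairs; significant dimer risk (threshold 3).

Last 6 bases (5'→3') — forward …GAGAGG, reverse …CCCCTC.
Reverse complement of the reverse primer's last 6 bases: GAGGGG; its first k bases are the reverse complement of the reverse primer's last k bases, so a perfect k-base overlap needs the forward primer's last k bases to equal them.
Comparing (forward last k vs required): k=1: G vs G ✓; k=2: GG vs GA ✗; k=3: AGG vs GAG ✗; k=4: GAGG vs GAGG ✓; k=5: AGAGG vs GAGGG ✗; k=6: GAGAGG vs GAGGGG ✗.
Perfect overlaps at k = 1, 4; the largest is 4.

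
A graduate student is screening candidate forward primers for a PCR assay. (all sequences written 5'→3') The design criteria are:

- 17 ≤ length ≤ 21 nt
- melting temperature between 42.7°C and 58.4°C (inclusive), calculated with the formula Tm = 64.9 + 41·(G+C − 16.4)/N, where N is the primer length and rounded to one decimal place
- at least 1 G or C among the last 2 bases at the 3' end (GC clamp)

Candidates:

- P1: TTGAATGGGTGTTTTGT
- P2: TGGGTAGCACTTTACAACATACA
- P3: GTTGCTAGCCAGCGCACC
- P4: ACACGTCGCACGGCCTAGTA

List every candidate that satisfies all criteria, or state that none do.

P1 (17 nt, A=2 T=9 G=6 C=0): length 17 ✓; Tm = 64.9 + 41·(6 − 16.4)/17 = 39.8°C, outside 42.7–58.4°C ✗; 3' end GT has 1 G/C ✓ — fails.
P2 (23 nt, A=8 T=6 G=4 C=5): length 23, outside 17–21 ✗; Tm = 64.9 + 41·(9 − 16.4)/23 = 51.7°C ✓; 3' end CA has 1 G/C ✓ — fails.
P3 (18 nt, A=3 T=3 G=5 C=7): length 18 ✓; Tm = 64.9 + 41·(12 − 16.4)/18 = 54.9°C ✓; 3' end CC has 2 G/C ✓ — passes.
P4 (20 nt, A=5 T=3 G=5 C=7): length 20 ✓; Tm = 64.9 + 41·(12 − 16.4)/20 = 55.9°C ✓; 3' end TA has 0 G/C, need ≥1 ✗ — fails.

P3 only.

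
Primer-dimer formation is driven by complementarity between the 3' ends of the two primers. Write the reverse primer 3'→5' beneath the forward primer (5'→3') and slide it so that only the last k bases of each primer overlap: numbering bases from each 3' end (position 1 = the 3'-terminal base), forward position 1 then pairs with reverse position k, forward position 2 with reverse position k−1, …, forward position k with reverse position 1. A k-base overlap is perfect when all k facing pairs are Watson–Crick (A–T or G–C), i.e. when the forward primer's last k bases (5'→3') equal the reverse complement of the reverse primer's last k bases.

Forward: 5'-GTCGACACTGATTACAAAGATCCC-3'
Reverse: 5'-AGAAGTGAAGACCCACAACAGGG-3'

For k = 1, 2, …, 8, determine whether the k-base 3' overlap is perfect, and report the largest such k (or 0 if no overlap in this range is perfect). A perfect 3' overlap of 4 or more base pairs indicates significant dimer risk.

Longest perfect overlap: 3 complementary base pairs; below the dimer-risk threshold (threshold 4).

Last 8 bases (5'→3') — forward …AAGATCCC, reverse …CAACAGGG.
Reverse complement of the reverse primer's last 8 bases: CCCTGTTG; its first k bases are the reverse complement of the reverse primer's last k bases, so a perfect k-base overlap needs the forward primer's last k bases to equal them.
Comparing (forward last k vs required): k=1: C vs C ✓; k=2: CC vs CC ✓; k=3: CCC vs CCC ✓; k=4: TCCC vs CCCT ✗; k=5: ATCCC vs CCCTG ✗; k=6: GATCCC vs CCCTGT ✗; k=7: AGATCCC vs CCCTGTT ✗; k=8: AAGATCCC vs CCCTGTTG ✗.
Perfect overlaps at k = 1, 2, 3; the largest is 3.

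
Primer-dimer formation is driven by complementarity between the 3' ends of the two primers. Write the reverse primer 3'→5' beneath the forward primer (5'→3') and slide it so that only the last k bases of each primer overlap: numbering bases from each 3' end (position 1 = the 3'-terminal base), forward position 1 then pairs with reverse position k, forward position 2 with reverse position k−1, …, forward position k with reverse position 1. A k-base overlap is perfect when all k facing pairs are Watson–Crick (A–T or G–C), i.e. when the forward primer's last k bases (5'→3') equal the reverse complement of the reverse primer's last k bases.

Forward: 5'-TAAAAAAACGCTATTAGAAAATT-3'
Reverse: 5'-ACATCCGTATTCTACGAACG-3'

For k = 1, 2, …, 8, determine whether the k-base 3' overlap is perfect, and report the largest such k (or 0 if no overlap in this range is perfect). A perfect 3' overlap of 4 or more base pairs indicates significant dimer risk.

Last 8 bases (5'→3') — forward …AGAAAATT, reverse …TACGAACG.
Reverse complement of the reverse primer's last 8 bases: CGTTCGTA; its first k bases are the reverse complement of the reverse primer's last k bases, so a perfect k-base overlap needs the forward primer's last k bases to equal them.
Comparing (forward last k vs required): k=1: T vs C ✗; k=2: TT vs CG ✗; k=3: ATT vs CGT ✗; k=4: AATT vs CGTT ✗; k=5: AAATT vs CGTTC ✗; k=6: AAAATT vs CGTTCG ✗; k=7: GAAAATT vs CGTTCGT ✗; k=8: AGAAAATT vs CGTTCGTA ✗.
No overlap length from 1 to 8 is perfect, so the longest perfect 3' overlap is 0.

Longest perfect overlap: 0 complementary base pairs; below the dimer-risk threshold (threshold 4).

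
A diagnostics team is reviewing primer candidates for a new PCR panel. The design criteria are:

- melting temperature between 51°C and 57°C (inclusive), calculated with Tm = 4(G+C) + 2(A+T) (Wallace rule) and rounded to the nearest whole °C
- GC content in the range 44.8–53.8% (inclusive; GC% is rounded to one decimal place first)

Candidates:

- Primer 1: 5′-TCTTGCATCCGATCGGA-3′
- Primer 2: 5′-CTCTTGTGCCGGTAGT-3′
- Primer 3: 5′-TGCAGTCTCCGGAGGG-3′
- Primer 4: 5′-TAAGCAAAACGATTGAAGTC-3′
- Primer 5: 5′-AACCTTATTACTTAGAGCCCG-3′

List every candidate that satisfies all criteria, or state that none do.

Primer 1 only.

Primer 1 (17 nt, A=3 T=5 G=4 C=5): Tm = 2·8 + 4·9 = 52°C ✓; GC 9/17 = 52.9% ✓ — passes.
Primer 2 (16 nt, A=1 T=6 G=5 C=4): Tm = 2·7 + 4·9 = 50°C, outside 51–57°C ✗; GC 9/16 = 56.3%, outside 44.8–53.8% ✗ — fails.
Primer 3 (16 nt, A=2 T=3 G=7 C=4): Tm = 2·5 + 4·11 = 54°C ✓; GC 11/16 = 68.8%, outside 44.8–53.8% ✗ — fails.
Primer 4 (20 nt, A=9 T=4 G=4 C=3): Tm = 2·13 + 4·7 = 54°C ✓; GC 7/20 = 35.0%, outside 44.8–53.8% ✗ — fails.
Primer 5 (21 nt, A=6 T=6 G=3 C=6): Tm = 2·12 + 4·9 = 60°C, outside 51–57°C ✗; GC 9/21 = 42.9%, outside 44.8–53.8% ✗ — fails.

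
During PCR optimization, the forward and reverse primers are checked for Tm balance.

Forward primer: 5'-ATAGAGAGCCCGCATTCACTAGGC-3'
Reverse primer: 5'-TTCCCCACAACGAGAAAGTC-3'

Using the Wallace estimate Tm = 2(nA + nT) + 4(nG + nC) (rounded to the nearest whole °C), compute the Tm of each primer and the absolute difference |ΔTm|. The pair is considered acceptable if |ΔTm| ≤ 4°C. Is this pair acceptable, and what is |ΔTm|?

Forward: A=7 T=4 G=6 C=7 → Tm = 2·11 + 4·13 = 74°C.
Reverse: A=7 T=3 G=3 C=7 → Tm = 2·10 + 4·10 = 60°C.
|ΔTm| = |74 − 60| = 14°C, > 4°C.

|ΔTm| = 14°C; the pair is not acceptable.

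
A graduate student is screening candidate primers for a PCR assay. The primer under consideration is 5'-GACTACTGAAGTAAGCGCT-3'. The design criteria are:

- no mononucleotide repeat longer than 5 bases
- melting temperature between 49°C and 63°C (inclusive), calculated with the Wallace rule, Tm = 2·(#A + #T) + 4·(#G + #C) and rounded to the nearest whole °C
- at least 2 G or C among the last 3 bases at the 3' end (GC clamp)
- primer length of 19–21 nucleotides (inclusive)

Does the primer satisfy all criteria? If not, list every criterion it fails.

Base counts: A=6, T=4, G=5, C=4 (length 19).
homopolymer run: longest run = 2 ✓
Tm: Tm = 2·10 + 4·9 = 56°C ✓
GC clamp: 3' end GCT has 2 G/C ✓
length: length 19 ✓

Meets all criteria.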